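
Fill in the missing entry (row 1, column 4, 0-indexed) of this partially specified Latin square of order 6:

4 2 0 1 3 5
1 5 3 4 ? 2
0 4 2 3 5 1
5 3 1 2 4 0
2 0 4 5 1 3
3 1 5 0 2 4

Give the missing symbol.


Row 1 contains symbols [1, 2, 3, 4, 5] — missing [0].
Column 4 contains symbols [1, 2, 3, 4, 5] — missing [0].
The missing symbol must appear in both missing sets; intersection = [0].
Therefore the hidden value is 0.

Missing value = 0.


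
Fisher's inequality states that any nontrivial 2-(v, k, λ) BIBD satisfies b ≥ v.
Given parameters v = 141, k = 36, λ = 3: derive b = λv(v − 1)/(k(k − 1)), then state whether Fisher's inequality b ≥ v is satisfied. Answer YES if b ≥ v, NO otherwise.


b = λv(v − 1)/(k(k − 1)) = 3·141·140/(36·35) = 59220/1260 = 47.
Compare with v = 141: b < v, so Fisher's inequality fails.

NO


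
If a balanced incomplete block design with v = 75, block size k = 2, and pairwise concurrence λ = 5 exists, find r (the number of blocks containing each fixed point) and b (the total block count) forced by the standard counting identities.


Any 2-(v, k, λ) BIBD satisfies two necessary conditions:
  (i)  Each point sits in r blocks, and counting incidences through any fixed point gives r(k − 1) = λ(v − 1), so r = λ(v − 1)/(k − 1).
  (ii) Total incidences bk = vr, so b = vr/k.
Step 1: r = λ(v − 1)/(k − 1) = 5·(75 − 1)/(2 − 1) = 5·74/1 = 370/1 = 370.
Step 2: b = vr/k = 75·370/2 = 27750/2 = 13875.
Check integrality: r = 370 ∈ Z ✓, b = 13875 ∈ Z ✓.
(These identities are necessary conditions: they determine r and b for any design with these parameters, but do not by themselves prove that one exists.)

r = 370, b = 13875.


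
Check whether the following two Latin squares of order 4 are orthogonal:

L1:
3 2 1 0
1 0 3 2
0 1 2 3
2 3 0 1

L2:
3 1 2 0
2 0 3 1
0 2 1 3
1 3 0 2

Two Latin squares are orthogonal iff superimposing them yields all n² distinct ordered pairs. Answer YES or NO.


Form the n² = 16 superimposed pairs (L1[i][j], L2[i][j]), row by row (rows and columns indexed from 0):
row 0: (3,3) (2,1) (1,2) (0,0)
row 1: (1,2) (0,0) (3,3) (2,1)
row 2: (0,0) (1,2) (2,1) (3,3)
row 3: (2,1) (3,3) (0,0) (1,2)
Orthogonality requires all 16 pairs distinct.
But the pair (1,2) repeats: cell (0,2) has L1 = 1, L2 = 2, and cell (1,0) has L1 = 1, L2 = 2.
A repeated pair means some other pair never occurs (only 4 distinct pairs out of 16), so the squares are not orthogonal.
Conclusion: NO.

NO


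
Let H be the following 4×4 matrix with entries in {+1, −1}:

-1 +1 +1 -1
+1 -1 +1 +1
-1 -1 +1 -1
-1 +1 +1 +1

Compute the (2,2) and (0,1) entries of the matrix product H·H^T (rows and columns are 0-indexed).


Row 0 of H: [-1, 1, 1, -1].
Row 1 of H: [1, -1, 1, 1].
Row 2 of H: [-1, -1, 1, -1].
(H·H^T)[2][2] = Σ_j H[2][j]·H[2][j] = (-1)² + (-1)² + (1)² + (-1)² = 1 + 1 + 1 + 1 = 4.
(H·H^T)[0][1] = Σ_j H[0][j]·H[1][j] = (-1)·(1) + (1)·(-1) + (1)·(1) + (-1)·(1) = -1 + -1 + 1 + -1 = -2.
Rows 0 and 1 are not orthogonal (dot product = -2 ≠ 0), so H is not a Hadamard matrix.

(2,2) entry = 4; (0,1) entry = -2.


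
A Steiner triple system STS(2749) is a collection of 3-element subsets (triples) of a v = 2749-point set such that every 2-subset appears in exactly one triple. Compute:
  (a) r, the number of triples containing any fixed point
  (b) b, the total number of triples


An STS(v) is a 2-(v, 3, 1) BIBD: block size k = 3, λ = 1.
Replication: r(k − 1) = λ(v − 1) ⇒ r·2 = 2749 − 1 = 2748 ⇒ r = 1374.
Block count: bk = vr ⇒ b·3 = 2749·1374 = 3777126 ⇒ b = 1259042.
(Check via b = v(v − 1)/6 = 2749·2748/6 = 7554252/6 = 1259042.)

r = 1374, b = 1259042.


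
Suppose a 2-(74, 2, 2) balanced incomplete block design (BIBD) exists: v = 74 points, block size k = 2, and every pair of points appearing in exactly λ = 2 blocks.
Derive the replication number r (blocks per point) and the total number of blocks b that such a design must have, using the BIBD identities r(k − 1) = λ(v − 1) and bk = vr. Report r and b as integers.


Any 2-(v, k, λ) BIBD satisfies two necessary conditions:
  (i)  Each point sits in r blocks, and counting incidences through any fixed point gives r(k − 1) = λ(v − 1), so r = λ(v − 1)/(k − 1).
  (ii) Total incidences bk = vr, so b = vr/k.
Step 1: r = λ(v − 1)/(k − 1) = 2·(74 − 1)/(2 − 1) = 2·73/1 = 146/1 = 146.
Step 2: b = vr/k = 74·146/2 = 10804/2 = 5402.
Check integrality: r = 146 ∈ Z ✓, b = 5402 ∈ Z ✓.
(These identities are necessary conditions: they determine r and b for any design with these parameters, but do not by themselves prove that one exists.)

r = 146, b = 5402.


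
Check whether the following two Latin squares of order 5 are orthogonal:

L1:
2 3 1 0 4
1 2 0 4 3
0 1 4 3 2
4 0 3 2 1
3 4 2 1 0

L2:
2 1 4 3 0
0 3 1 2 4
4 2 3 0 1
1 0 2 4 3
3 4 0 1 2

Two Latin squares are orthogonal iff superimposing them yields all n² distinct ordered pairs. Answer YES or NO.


Form the n² = 25 superimposed pairs (L1[i][j], L2[i][j]), row by row (rows and columns indexed from 0):
row 0: (2,2) (3,1) (1,4) (0,3) (4,0)
row 1: (1,0) (2,3) (0,1) (4,2) (3,4)
row 2: (0,4) (1,2) (4,3) (3,0) (2,1)
row 3: (4,1) (0,0) (3,2) (2,4) (1,3)
row 4: (3,3) (4,4) (2,0) (1,1) (0,2)
Orthogonality requires all 25 pairs distinct.
Check by first coordinate: for each symbol s of L1, list the L2 entries in the n cells where L1 = s; they must all differ.
  L1 = 0: L2 entries (in reading order) 3, 1, 4, 0, 2 — all 5 distinct ✓
  L1 = 1: L2 entries (in reading order) 4, 0, 2, 3, 1 — all 5 distinct ✓
  L1 = 2: L2 entries (in reading order) 2, 3, 1, 4, 0 — all 5 distinct ✓
  L1 = 3: L2 entries (in reading order) 1, 4, 0, 2, 3 — all 5 distinct ✓
  L1 = 4: L2 entries (in reading order) 0, 2, 3, 1, 4 — all 5 distinct ✓
Every symbol of L1 meets every symbol of L2 exactly once, so all 25 pairs are distinct (25 of 25).
Conclusion: YES.

YES


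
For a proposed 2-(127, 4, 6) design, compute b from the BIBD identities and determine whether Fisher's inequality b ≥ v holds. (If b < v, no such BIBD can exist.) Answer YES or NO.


b = λv(v − 1)/(k(k − 1)) = 6·127·126/(4·3) = 96012/12 = 8001.
Compare with v = 127: b ≥ v, so Fisher's inequality holds.

YES


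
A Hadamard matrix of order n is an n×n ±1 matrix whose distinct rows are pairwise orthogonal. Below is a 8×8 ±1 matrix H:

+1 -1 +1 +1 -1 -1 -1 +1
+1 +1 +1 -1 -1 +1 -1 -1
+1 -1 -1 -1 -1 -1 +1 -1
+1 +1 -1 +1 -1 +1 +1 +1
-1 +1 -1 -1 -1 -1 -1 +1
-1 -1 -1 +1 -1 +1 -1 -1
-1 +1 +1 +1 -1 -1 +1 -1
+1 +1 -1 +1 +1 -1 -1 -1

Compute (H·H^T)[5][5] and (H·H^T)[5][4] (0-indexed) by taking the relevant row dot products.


Row 4 of H: [-1, 1, -1, -1, -1, -1, -1, 1].
Row 5 of H: [-1, -1, -1, 1, -1, 1, -1, -1].
(H·H^T)[5][5] = Σ_j H[5][j]·H[5][j] = (-1)² + (-1)² + (-1)² + (1)² + (-1)² + (1)² + (-1)² + (-1)² = 1 + 1 + 1 + 1 + 1 + 1 + 1 + 1 = 8.
(H·H^T)[5][4] = Σ_j H[5][j]·H[4][j] = (-1)·(-1) + (-1)·(1) + (-1)·(-1) + (1)·(-1) + (-1)·(-1) + (1)·(-1) + (-1)·(-1) + (-1)·(1) = 1 + -1 + 1 + -1 + 1 + -1 + 1 + -1 = 0.
So rows 5 and 4 are orthogonal; the diagonal entry equals n = 8.

(5,5) entry = 8; (5,4) entry = 0.


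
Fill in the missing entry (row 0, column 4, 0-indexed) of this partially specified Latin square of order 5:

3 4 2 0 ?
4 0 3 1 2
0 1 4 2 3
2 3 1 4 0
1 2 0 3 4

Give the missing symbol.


Row 0 contains symbols [0, 2, 3, 4] — missing [1].
Column 4 contains symbols [0, 2, 3, 4] — missing [1].
The missing symbol must appear in both missing sets; intersection = [1].
Therefore the hidden value is 1.

Missing value = 1.


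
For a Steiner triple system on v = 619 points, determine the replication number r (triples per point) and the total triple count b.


An STS(v) is a 2-(v, 3, 1) BIBD: block size k = 3, λ = 1.
Replication: r(k − 1) = λ(v − 1) ⇒ r·2 = 619 − 1 = 618 ⇒ r = 309.
Block count: bk = vr ⇒ b·3 = 619·309 = 191271 ⇒ b = 63757.
(Check via b = v(v − 1)/6 = 619·618/6 = 382542/6 = 63757.)

r = 309, b = 63757.


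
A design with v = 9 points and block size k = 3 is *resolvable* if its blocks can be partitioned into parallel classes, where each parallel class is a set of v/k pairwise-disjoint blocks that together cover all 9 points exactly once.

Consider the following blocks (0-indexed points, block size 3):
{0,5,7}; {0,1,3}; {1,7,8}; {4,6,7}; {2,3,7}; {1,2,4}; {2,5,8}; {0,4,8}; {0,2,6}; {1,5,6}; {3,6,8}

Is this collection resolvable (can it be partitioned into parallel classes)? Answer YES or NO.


v = 9, block size k = 3, number of blocks = 11.
For resolvability, blocks must partition into parallel classes of size v/k = 3.
Total blocks must therefore be a multiple of 3: 11 = 3·3 + 2 ⇒ not divisible ✗.
Resolvable? NO.

NO


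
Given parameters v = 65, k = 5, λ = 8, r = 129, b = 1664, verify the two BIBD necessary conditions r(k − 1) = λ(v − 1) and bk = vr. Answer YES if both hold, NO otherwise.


Condition (i): r(k − 1) = 129·4 = 516; λ(v − 1) = 8·64 = 512. Match? NO.
Condition (ii): bk = 1664·5 = 8320; vr = 65·129 = 8385. Match? NO.
Both conditions hold? NO.

NO


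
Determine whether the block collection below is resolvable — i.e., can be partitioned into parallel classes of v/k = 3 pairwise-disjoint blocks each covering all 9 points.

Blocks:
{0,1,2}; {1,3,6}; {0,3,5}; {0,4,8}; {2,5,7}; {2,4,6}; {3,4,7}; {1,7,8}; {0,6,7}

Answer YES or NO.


v = 9, block size k = 3, number of blocks = 9.
For resolvability, blocks must partition into parallel classes of size v/k = 3.
Total blocks must therefore be a multiple of 3: 9 = 3·3 + 0 ⇒ divisible ✓.
Consider block {0,1,2}. The only other block(s) in the collection disjoint from it are {3,4,7} — just 1 block(s). Any parallel class containing {0,1,2} would need 2 other blocks each disjoint from it, so no parallel class of size 3 can contain {0,1,2}.
Since every block must belong to some parallel class in a resolution, the collection cannot be partitioned into parallel classes.
Resolvable? NO.

NO


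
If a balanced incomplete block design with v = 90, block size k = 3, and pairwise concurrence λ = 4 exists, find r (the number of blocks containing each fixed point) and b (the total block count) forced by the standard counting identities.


Any 2-(v, k, λ) BIBD satisfies two necessary conditions:
  (i)  Each point sits in r blocks, and counting incidences through any fixed point gives r(k − 1) = λ(v − 1), so r = λ(v − 1)/(k − 1).
  (ii) Total incidences bk = vr, so b = vr/k.
Step 1: r = λ(v − 1)/(k − 1) = 4·(90 − 1)/(3 − 1) = 4·89/2 = 356/2 = 178.
Step 2: b = vr/k = 90·178/3 = 16020/3 = 5340.
Check integrality: r = 178 ∈ Z ✓, b = 5340 ∈ Z ✓.
(These identities are necessary conditions: they determine r and b for any design with these parameters, but do not by themselves prove that one exists.)

r = 178, b = 5340.


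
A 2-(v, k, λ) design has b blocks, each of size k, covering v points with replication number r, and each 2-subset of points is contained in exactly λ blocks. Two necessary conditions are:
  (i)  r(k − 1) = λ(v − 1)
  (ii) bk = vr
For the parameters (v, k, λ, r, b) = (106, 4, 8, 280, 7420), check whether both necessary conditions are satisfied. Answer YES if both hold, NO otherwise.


Condition (i): r(k − 1) = 280·3 = 840; λ(v − 1) = 8·105 = 840. Match? YES.
Condition (ii): bk = 7420·4 = 29680; vr = 106·280 = 29680. Match? YES.
Both conditions hold? YES.

YES


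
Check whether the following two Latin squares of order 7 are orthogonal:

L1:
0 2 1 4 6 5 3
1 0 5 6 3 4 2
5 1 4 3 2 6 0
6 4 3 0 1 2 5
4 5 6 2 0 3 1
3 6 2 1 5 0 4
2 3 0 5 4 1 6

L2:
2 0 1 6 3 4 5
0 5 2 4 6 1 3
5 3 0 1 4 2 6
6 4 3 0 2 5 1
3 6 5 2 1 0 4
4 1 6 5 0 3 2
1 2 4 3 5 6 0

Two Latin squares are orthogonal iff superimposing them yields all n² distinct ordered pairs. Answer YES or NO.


Form the n² = 49 superimposed pairs (L1[i][j], L2[i][j]), row by row (rows and columns indexed from 0):
row 0: (0,2) (2,0) (1,1) (4,6) (6,3) (5,4) (3,5)
row 1: (1,0) (0,5) (5,2) (6,4) (3,6) (4,1) (2,3)
row 2: (5,5) (1,3) (4,0) (3,1) (2,4) (6,2) (0,6)
row 3: (6,6) (4,4) (3,3) (0,0) (1,2) (2,5) (5,1)
row 4: (4,3) (5,6) (6,5) (2,2) (0,1) (3,0) (1,4)
row 5: (3,4) (6,1) (2,6) (1,5) (5,0) (0,3) (4,2)
row 6: (2,1) (3,2) (0,4) (5,3) (4,5) (1,6) (6,0)
Orthogonality requires all 49 pairs distinct.
Check by first coordinate: for each symbol s of L1, list the L2 entries in the n cells where L1 = s; they must all differ.
  L1 = 0: L2 entries (in reading order) 2, 5, 6, 0, 1, 3, 4 — all 7 distinct ✓
  L1 = 1: L2 entries (in reading order) 1, 0, 3, 2, 4, 5, 6 — all 7 distinct ✓
  L1 = 2: L2 entries (in reading order) 0, 3, 4, 5, 2, 6, 1 — all 7 distinct ✓
  L1 = 3: L2 entries (in reading order) 5, 6, 1, 3, 0, 4, 2 — all 7 distinct ✓
  L1 = 4: L2 entries (in reading order) 6, 1, 0, 4, 3, 2, 5 — all 7 distinct ✓
  L1 = 5: L2 entries (in reading order) 4, 2, 5, 1, 6, 0, 3 — all 7 distinct ✓
  L1 = 6: L2 entries (in reading order) 3, 4, 2, 6, 5, 1, 0 — all 7 distinct ✓
Every symbol of L1 meets every symbol of L2 exactly once, so all 49 pairs are distinct (49 of 49).
Conclusion: YES.

YES


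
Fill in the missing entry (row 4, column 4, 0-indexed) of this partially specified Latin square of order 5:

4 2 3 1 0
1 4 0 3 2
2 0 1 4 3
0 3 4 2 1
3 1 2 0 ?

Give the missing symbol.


Row 4 contains symbols [0, 1, 2, 3] — missing [4].
Column 4 contains symbols [0, 1, 2, 3] — missing [4].
The missing symbol must appear in both missing sets; intersection = [4].
Therefore the hidden value is 4.

Missing value = 4.


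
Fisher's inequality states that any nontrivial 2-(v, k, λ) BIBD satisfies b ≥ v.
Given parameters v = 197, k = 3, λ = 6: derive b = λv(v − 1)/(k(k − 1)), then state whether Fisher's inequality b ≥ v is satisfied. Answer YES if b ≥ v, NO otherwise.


r = λ(v − 1)/(k − 1) = 6·196/2 = 588.
b = vr/k = 197·588/3 = 38612.
Fisher's inequality: b ≥ v ⇔ 38612 ≥ 197? YES.

YES


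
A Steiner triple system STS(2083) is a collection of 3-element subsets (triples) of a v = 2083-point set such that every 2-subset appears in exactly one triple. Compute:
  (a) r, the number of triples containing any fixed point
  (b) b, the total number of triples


An STS(v) is a 2-(v, 3, 1) BIBD: block size k = 3, λ = 1.
Replication: r(k − 1) = λ(v − 1) ⇒ r·2 = 2083 − 1 = 2082 ⇒ r = 1041.
Block count: b = v(v − 1)/6 = 2083·2082/6 = 4336806/6 = 722801.

r = 1041, b = 722801.


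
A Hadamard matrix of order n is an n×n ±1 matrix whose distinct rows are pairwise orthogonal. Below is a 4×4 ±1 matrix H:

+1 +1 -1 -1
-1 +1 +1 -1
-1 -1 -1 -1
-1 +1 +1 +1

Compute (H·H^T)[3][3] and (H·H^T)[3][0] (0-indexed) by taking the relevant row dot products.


Row 0 of H: [1, 1, -1, -1].
Row 3 of H: [-1, 1, 1, 1].
(H·H^T)[3][3] = Σ_j H[3][j]·H[3][j] = (-1)² + (1)² + (1)² + (1)² = 1 + 1 + 1 + 1 = 4.
(H·H^T)[3][0] = Σ_j H[3][j]·H[0][j] = (-1)·(1) + (1)·(1) + (1)·(-1) + (1)·(-1) = -1 + 1 + -1 + -1 = -2.
Rows 3 and 0 are not orthogonal (dot product = -2 ≠ 0), so H is not a Hadamard matrix.

(3,3) entry = 4; (3,0) entry = -2.


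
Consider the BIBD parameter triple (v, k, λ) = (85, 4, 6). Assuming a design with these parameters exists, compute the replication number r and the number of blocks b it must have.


Any 2-(v, k, λ) BIBD satisfies two necessary conditions:
  (i)  Each point sits in r blocks, and counting incidences through any fixed point gives r(k − 1) = λ(v − 1), so r = λ(v − 1)/(k − 1).
  (ii) Total incidences bk = vr, so b = vr/k.
Step 1: r = λ(v − 1)/(k − 1) = 6·(85 − 1)/(4 − 1) = 6·84/3 = 504/3 = 168.
Step 2: b = vr/k = 85·168/4 = 14280/4 = 3570.
Check integrality: r = 168 ∈ Z ✓, b = 3570 ∈ Z ✓.
(These identities are necessary conditions: they determine r and b for any design with these parameters, but do not by themselves prove that one exists.)

r = 168, b = 3570.


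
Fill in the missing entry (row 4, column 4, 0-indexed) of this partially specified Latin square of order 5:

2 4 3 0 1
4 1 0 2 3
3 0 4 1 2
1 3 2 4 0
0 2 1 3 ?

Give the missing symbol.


Row 4 contains symbols [0, 1, 2, 3] — missing [4].
Column 4 contains symbols [0, 1, 2, 3] — missing [4].
The missing symbol must appear in both missing sets; intersection = [4].
Therefore the hidden value is 4.

Missing value = 4.


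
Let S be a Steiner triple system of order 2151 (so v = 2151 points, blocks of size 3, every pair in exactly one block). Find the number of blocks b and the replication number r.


An STS(v) is a 2-(v, 3, 1) BIBD: block size k = 3, λ = 1.
Replication: r(k − 1) = λ(v − 1) ⇒ r·2 = 2151 − 1 = 2150 ⇒ r = 1075.
Block count: b = v(v − 1)/6 = 2151·2150/6 = 4624650/6 = 770775.
(Check via bk = vr: 770775·3 = 2312325 = 2151·1075 = 2312325 ✓.)

r = 1075, b = 770775.


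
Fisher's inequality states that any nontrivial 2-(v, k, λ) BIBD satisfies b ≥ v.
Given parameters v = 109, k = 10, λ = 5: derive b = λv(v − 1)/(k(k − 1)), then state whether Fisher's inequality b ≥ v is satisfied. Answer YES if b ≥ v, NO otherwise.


b = λv(v − 1)/(k(k − 1)) = 5·109·108/(10·9) = 58860/90 = 654.
Compare with v = 109: b ≥ v, so Fisher's inequality holds.

YES


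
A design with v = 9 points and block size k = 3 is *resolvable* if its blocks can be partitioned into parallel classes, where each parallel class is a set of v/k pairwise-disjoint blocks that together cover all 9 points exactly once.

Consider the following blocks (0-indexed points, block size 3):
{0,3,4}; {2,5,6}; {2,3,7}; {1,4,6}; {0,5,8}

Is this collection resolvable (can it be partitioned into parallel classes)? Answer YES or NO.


v = 9, block size k = 3, number of blocks = 5.
For resolvability, blocks must partition into parallel classes of size v/k = 3.
Total blocks must therefore be a multiple of 3: 5 = 3·1 + 2 ⇒ not divisible ✗.
Resolvable? NO.

NO


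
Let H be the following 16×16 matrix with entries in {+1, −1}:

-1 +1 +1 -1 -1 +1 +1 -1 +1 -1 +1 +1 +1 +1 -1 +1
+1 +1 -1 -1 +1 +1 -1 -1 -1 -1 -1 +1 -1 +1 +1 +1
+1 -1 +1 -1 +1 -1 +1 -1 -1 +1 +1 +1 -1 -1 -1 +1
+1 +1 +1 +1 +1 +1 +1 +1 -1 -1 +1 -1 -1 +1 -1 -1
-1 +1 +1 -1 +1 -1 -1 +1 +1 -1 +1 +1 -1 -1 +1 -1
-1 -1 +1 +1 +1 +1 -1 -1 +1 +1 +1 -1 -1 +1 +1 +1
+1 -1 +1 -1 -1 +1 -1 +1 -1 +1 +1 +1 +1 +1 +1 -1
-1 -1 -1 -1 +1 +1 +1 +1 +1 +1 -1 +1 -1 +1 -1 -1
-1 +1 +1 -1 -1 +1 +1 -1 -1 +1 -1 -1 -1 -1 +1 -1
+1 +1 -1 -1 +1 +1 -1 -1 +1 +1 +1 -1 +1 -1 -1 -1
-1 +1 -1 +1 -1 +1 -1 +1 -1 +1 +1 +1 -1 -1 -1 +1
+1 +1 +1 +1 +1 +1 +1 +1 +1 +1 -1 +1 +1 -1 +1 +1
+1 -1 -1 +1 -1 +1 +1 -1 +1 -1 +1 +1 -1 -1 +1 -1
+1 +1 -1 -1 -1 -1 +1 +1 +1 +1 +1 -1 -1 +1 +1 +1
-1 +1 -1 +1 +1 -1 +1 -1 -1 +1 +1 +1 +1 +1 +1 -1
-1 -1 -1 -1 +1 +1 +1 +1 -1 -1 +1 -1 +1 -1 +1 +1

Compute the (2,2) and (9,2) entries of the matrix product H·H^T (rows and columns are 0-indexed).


Row 2 of H: [1, -1, 1, -1, 1, -1, 1, -1, -1, 1, 1, 1, -1, -1, -1, 1].
Row 9 of H: [1, 1, -1, -1, 1, 1, -1, -1, 1, 1, 1, -1, 1, -1, -1, -1].
(H·H^T)[2][2] = Σ_j H[2][j]·H[2][j] = (1)² + (-1)² + (1)² + (-1)² + (1)² + (-1)² + (1)² + (-1)² + (-1)² + (1)² + (1)² + (1)² + (-1)² + (-1)² + (-1)² + (1)² = 1 + 1 + 1 + 1 + 1 + 1 + 1 + 1 + 1 + 1 + 1 + 1 + 1 + 1 + 1 + 1 = 16.
(H·H^T)[9][2] = Σ_j H[9][j]·H[2][j] = (1)·(1) + (1)·(-1) + (-1)·(1) + (-1)·(-1) + (1)·(1) + (1)·(-1) + (-1)·(1) + (-1)·(-1) + (1)·(-1) + (1)·(1) + (1)·(1) + (-1)·(1) + (1)·(-1) + (-1)·(-1) + (-1)·(-1) + (-1)·(1) = 1 + -1 + -1 + 1 + 1 + -1 + -1 + 1 + -1 + 1 + 1 + -1 + -1 + 1 + 1 + -1 = 0.
So rows 9 and 2 are orthogonal; the diagonal entry equals n = 16.

(2,2) entry = 16; (9,2) entry = 0.


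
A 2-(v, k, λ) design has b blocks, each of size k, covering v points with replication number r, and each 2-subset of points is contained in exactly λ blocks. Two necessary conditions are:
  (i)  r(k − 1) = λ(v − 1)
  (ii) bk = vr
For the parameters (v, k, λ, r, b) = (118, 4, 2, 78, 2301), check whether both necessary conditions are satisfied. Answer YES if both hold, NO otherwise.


Condition (i): r(k − 1) = 78·3 = 234; λ(v − 1) = 2·117 = 234. Match? YES.
Condition (ii): bk = 2301·4 = 9204; vr = 118·78 = 9204. Match? YES.
Both conditions hold? YES.

YES


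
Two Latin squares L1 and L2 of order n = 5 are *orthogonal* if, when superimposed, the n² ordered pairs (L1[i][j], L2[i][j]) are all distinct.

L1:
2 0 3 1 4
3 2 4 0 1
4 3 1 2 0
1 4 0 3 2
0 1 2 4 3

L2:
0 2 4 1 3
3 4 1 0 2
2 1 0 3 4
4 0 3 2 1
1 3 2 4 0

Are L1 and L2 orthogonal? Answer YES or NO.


Form the n² = 25 superimposed pairs (L1[i][j], L2[i][j]), row by row (rows and columns indexed from 0):
row 0: (2,0) (0,2) (3,4) (1,1) (4,3)
row 1: (3,3) (2,4) (4,1) (0,0) (1,2)
row 2: (4,2) (3,1) (1,0) (2,3) (0,4)
row 3: (1,4) (4,0) (0,3) (3,2) (2,1)
row 4: (0,1) (1,3) (2,2) (4,4) (3,0)
Orthogonality requires all 25 pairs distinct.
Check by first coordinate: for each symbol s of L1, list the L2 entries in the n cells where L1 = s; they must all differ.
  L1 = 0: L2 entries (in reading order) 2, 0, 4, 3, 1 — all 5 distinct ✓
  L1 = 1: L2 entries (in reading order) 1, 2, 0, 4, 3 — all 5 distinct ✓
  L1 = 2: L2 entries (in reading order) 0, 4, 3, 1, 2 — all 5 distinct ✓
  L1 = 3: L2 entries (in reading order) 4, 3, 1, 2, 0 — all 5 distinct ✓
  L1 = 4: L2 entries (in reading order) 3, 1, 2, 0, 4 — all 5 distinct ✓
Every symbol of L1 meets every symbol of L2 exactly once, so all 25 pairs are distinct (25 of 25).
Conclusion: YES.

YES


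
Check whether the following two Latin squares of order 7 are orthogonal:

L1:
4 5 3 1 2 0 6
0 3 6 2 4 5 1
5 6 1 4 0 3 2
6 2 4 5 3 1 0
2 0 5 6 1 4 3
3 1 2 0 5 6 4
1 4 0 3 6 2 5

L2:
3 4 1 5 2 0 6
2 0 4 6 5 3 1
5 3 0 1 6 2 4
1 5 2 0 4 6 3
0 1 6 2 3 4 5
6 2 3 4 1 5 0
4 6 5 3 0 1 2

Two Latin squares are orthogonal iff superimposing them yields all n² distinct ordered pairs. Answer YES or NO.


Form the n² = 49 superimposed pairs (L1[i][j], L2[i][j]), row by row (rows and columns indexed from 0):
row 0: (4,3) (5,4) (3,1) (1,5) (2,2) (0,0) (6,6)
row 1: (0,2) (3,0) (6,4) (2,6) (4,5) (5,3) (1,1)
row 2: (5,5) (6,3) (1,0) (4,1) (0,6) (3,2) (2,4)
row 3: (6,1) (2,5) (4,2) (5,0) (3,4) (1,6) (0,3)
row 4: (2,0) (0,1) (5,6) (6,2) (1,3) (4,4) (3,5)
row 5: (3,6) (1,2) (2,3) (0,4) (5,1) (6,5) (4,0)
row 6: (1,4) (4,6) (0,5) (3,3) (6,0) (2,1) (5,2)
Orthogonality requires all 49 pairs distinct.
Check by first coordinate: for each symbol s of L1, list the L2 entries in the n cells where L1 = s; they must all differ.
  L1 = 0: L2 entries (in reading order) 0, 2, 6, 3, 1, 4, 5 — all 7 distinct ✓
  L1 = 1: L2 entries (in reading order) 5, 1, 0, 6, 3, 2, 4 — all 7 distinct ✓
  L1 = 2: L2 entries (in reading order) 2, 6, 4, 5, 0, 3, 1 — all 7 distinct ✓
  L1 = 3: L2 entries (in reading order) 1, 0, 2, 4, 5, 6, 3 — all 7 distinct ✓
  L1 = 4: L2 entries (in reading order) 3, 5, 1, 2, 4, 0, 6 — all 7 distinct ✓
  L1 = 5: L2 entries (in reading order) 4, 3, 5, 0, 6, 1, 2 — all 7 distinct ✓
  L1 = 6: L2 entries (in reading order) 6, 4, 3, 1, 2, 5, 0 — all 7 distinct ✓
Every symbol of L1 meets every symbol of L2 exactly once, so all 49 pairs are distinct (49 of 49).
Conclusion: YES.

YES


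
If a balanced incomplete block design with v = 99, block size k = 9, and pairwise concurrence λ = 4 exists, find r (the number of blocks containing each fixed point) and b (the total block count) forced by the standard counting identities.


Any 2-(v, k, λ) BIBD satisfies two necessary conditions:
  (i)  Each point sits in r blocks, and counting incidences through any fixed point gives r(k − 1) = λ(v − 1), so r = λ(v − 1)/(k − 1).
  (ii) Total incidences bk = vr, so b = vr/k.
Step 1: r = λ(v − 1)/(k − 1) = 4·(99 − 1)/(9 − 1) = 4·98/8 = 392/8 = 49.
Step 2: b = vr/k = 99·49/9 = 4851/9 = 539.
Check integrality: r = 49 ∈ Z ✓, b = 539 ∈ Z ✓.
(These identities are necessary conditions: they determine r and b for any design with these parameters, but do not by themselves prove that one exists.)

r = 49, b = 539.


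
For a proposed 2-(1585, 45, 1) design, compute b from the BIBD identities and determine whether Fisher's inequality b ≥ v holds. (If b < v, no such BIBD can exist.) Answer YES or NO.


r = λ(v − 1)/(k − 1) = 1·1584/44 = 36.
b = vr/k = 1585·36/45 = 1268.
Fisher's inequality: b ≥ v ⇔ 1268 ≥ 1585? NO.

NO


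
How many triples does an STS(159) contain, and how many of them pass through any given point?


An STS(v) is a 2-(v, 3, 1) BIBD: block size k = 3, λ = 1.
Replication: r(k − 1) = λ(v − 1) ⇒ r·2 = 159 − 1 = 158 ⇒ r = 79.
Block count: b = v(v − 1)/6 = 159·158/6 = 25122/6 = 4187.
(Check via bk = vr: 4187·3 = 12561 = 159·79 = 12561 ✓.)

r = 79, b = 4187.


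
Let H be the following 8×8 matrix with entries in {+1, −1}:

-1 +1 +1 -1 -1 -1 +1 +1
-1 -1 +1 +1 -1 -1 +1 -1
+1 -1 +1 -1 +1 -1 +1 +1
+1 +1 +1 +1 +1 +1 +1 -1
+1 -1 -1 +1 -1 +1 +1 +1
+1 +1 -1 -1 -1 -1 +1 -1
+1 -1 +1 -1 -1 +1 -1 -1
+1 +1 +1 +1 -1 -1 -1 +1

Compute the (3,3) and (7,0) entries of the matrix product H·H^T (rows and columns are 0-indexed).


Row 0 of H: [-1, 1, 1, -1, -1, -1, 1, 1].
Row 3 of H: [1, 1, 1, 1, 1, 1, 1, -1].
Row 7 of H: [1, 1, 1, 1, -1, -1, -1, 1].
(H·H^T)[3][3] = Σ_j H[3][j]·H[3][j] = (1)² + (1)² + (1)² + (1)² + (1)² + (1)² + (1)² + (-1)² = 1 + 1 + 1 + 1 + 1 + 1 + 1 + 1 = 8.
(H·H^T)[7][0] = Σ_j H[7][j]·H[0][j] = (1)·(-1) + (1)·(1) + (1)·(1) + (1)·(-1) + (-1)·(-1) + (-1)·(-1) + (-1)·(1) + (1)·(1) = -1 + 1 + 1 + -1 + 1 + 1 + -1 + 1 = 2.
Rows 7 and 0 are not orthogonal (dot product = 2 ≠ 0), so H is not a Hadamard matrix.

(3,3) entry = 8; (7,0) entry = 2.


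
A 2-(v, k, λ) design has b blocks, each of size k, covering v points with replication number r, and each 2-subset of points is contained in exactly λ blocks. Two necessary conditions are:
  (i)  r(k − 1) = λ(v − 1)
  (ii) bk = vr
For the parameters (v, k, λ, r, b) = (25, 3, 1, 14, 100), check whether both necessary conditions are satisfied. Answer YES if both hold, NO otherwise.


Condition (i): r(k − 1) = 14·2 = 28; λ(v − 1) = 1·24 = 24. Match? NO.
Condition (ii): bk = 100·3 = 300; vr = 25·14 = 350. Match? NO.
Both conditions hold? NO.

NO


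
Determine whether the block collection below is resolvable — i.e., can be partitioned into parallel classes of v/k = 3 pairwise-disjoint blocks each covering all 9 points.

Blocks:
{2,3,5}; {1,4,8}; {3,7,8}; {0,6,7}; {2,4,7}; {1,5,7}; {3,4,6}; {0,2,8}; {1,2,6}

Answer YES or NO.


v = 9, block size k = 3, number of blocks = 9.
For resolvability, blocks must partition into parallel classes of size v/k = 3.
Total blocks must therefore be a multiple of 3: 9 = 3·3 + 0 ⇒ divisible ✓.
Consider block {3,7,8}. The only other block(s) in the collection disjoint from it are {1,2,6} — just 1 block(s). Any parallel class containing {3,7,8} would need 2 other blocks each disjoint from it, so no parallel class of size 3 can contain {3,7,8}.
Since every block must belong to some parallel class in a resolution, the collection cannot be partitioned into parallel classes.
Resolvable? NO.

NO


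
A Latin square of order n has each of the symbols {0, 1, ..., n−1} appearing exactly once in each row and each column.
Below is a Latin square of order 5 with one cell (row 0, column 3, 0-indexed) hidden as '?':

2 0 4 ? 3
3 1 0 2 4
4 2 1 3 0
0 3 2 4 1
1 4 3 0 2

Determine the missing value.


Row 0 contains symbols [0, 2, 3, 4] — missing [1].
Column 3 contains symbols [0, 2, 3, 4] — missing [1].
The missing symbol must appear in both missing sets; intersection = [1].
Therefore the hidden value is 1.

Missing value = 1.


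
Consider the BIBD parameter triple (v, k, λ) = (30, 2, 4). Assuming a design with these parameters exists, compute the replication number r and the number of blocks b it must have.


Any 2-(v, k, λ) BIBD satisfies two necessary conditions:
  (i)  Each point sits in r blocks, and counting incidences through any fixed point gives r(k − 1) = λ(v − 1), so r = λ(v − 1)/(k − 1).
  (ii) Total incidences bk = vr, so b = vr/k.
Step 1: r = λ(v − 1)/(k − 1) = 4·(30 − 1)/(2 − 1) = 4·29/1 = 116/1 = 116.
Step 2: b = vr/k = 30·116/2 = 3480/2 = 1740.
Check integrality: r = 116 ∈ Z ✓, b = 1740 ∈ Z ✓.
(These identities are necessary conditions: they determine r and b for any design with these parameters, but do not by themselves prove that one exists.)

r = 116, b = 1740.


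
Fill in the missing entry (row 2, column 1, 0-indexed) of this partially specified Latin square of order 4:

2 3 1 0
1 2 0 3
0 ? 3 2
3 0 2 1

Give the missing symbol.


Row 2 contains symbols [0, 2, 3] — missing [1].
Column 1 contains symbols [0, 2, 3] — missing [1].
The missing symbol must appear in both missing sets; intersection = [1].
Therefore the hidden value is 1.

Missing value = 1.


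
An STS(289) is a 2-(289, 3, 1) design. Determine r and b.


An STS(v) is a 2-(v, 3, 1) BIBD: block size k = 3, λ = 1.
Replication: r(k − 1) = λ(v − 1) ⇒ r·2 = 289 − 1 = 288 ⇒ r = 144.
Block count: b = v(v − 1)/6 = 289·288/6 = 83232/6 = 13872.

r = 144, b = 13872.


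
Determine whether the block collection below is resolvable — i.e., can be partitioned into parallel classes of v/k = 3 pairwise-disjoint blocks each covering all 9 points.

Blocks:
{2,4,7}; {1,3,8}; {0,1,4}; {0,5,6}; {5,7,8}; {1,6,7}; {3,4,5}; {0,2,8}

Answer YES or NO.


v = 9, block size k = 3, number of blocks = 8.
For resolvability, blocks must partition into parallel classes of size v/k = 3.
Total blocks must therefore be a multiple of 3: 8 = 3·2 + 2 ⇒ not divisible ✗.
Resolvable? NO.

NO


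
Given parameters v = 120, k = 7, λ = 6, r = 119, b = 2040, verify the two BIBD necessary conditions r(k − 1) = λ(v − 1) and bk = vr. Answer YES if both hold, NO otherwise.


Condition (i): r(k − 1) = 119·6 = 714; λ(v − 1) = 6·119 = 714. Match? YES.
Condition (ii): bk = 2040·7 = 14280; vr = 120·119 = 14280. Match? YES.
Both conditions hold? YES.

YES


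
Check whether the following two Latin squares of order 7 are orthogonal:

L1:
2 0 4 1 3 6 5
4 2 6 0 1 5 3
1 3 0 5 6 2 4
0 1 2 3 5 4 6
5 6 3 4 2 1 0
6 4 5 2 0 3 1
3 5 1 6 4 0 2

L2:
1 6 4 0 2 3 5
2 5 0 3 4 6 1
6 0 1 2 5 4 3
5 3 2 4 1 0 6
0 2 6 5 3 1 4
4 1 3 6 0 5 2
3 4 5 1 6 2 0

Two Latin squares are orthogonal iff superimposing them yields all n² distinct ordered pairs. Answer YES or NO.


Form the n² = 49 superimposed pairs (L1[i][j], L2[i][j]), row by row (rows and columns indexed from 0):
row 0: (2,1) (0,6) (4,4) (1,0) (3,2) (6,3) (5,5)
row 1: (4,2) (2,5) (6,0) (0,3) (1,4) (5,6) (3,1)
row 2: (1,6) (3,0) (0,1) (5,2) (6,5) (2,4) (4,3)
row 3: (0,5) (1,3) (2,2) (3,4) (5,1) (4,0) (6,6)
row 4: (5,0) (6,2) (3,6) (4,5) (2,3) (1,1) (0,4)
row 5: (6,4) (4,1) (5,3) (2,6) (0,0) (3,5) (1,2)
row 6: (3,3) (5,4) (1,5) (6,1) (4,6) (0,2) (2,0)
Orthogonality requires all 49 pairs distinct.
Check by first coordinate: for each symbol s of L1, list the L2 entries in the n cells where L1 = s; they must all differ.
  L1 = 0: L2 entries (in reading order) 6, 3, 1, 5, 4, 0, 2 — all 7 distinct ✓
  L1 = 1: L2 entries (in reading order) 0, 4, 6, 3, 1, 2, 5 — all 7 distinct ✓
  L1 = 2: L2 entries (in reading order) 1, 5, 4, 2, 3, 6, 0 — all 7 distinct ✓
  L1 = 3: L2 entries (in reading order) 2, 1, 0, 4, 6, 5, 3 — all 7 distinct ✓
  L1 = 4: L2 entries (in reading order) 4, 2, 3, 0, 5, 1, 6 — all 7 distinct ✓
  L1 = 5: L2 entries (in reading order) 5, 6, 2, 1, 0, 3, 4 — all 7 distinct ✓
  L1 = 6: L2 entries (in reading order) 3, 0, 5, 6, 2, 4, 1 — all 7 distinct ✓
Every symbol of L1 meets every symbol of L2 exactly once, so all 49 pairs are distinct (49 of 49).
Conclusion: YES.

YES


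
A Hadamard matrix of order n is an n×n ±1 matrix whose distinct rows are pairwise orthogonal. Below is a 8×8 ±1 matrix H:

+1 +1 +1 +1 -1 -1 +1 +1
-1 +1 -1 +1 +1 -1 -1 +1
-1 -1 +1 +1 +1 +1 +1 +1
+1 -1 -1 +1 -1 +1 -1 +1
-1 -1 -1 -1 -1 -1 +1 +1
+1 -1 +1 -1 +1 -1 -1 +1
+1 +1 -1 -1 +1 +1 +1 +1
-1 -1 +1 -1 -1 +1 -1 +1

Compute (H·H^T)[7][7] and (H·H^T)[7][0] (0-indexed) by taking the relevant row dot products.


Row 0 of H: [1, 1, 1, 1, -1, -1, 1, 1].
Row 7 of H: [-1, -1, 1, -1, -1, 1, -1, 1].
(H·H^T)[7][7] = Σ_j H[7][j]·H[7][j] = (-1)² + (-1)² + (1)² + (-1)² + (-1)² + (1)² + (-1)² + (1)² = 1 + 1 + 1 + 1 + 1 + 1 + 1 + 1 = 8.
(H·H^T)[7][0] = Σ_j H[7][j]·H[0][j] = (-1)·(1) + (-1)·(1) + (1)·(1) + (-1)·(1) + (-1)·(-1) + (1)·(-1) + (-1)·(1) + (1)·(1) = -1 + -1 + 1 + -1 + 1 + -1 + -1 + 1 = -2.
Rows 7 and 0 are not orthogonal (dot product = -2 ≠ 0), so H is not a Hadamard matrix.

(7,7) entry = 8; (7,0) entry = -2.


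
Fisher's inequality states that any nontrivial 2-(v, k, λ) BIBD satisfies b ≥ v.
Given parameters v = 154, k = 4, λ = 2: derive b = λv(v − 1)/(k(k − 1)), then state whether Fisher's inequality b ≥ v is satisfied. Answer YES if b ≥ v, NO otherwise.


b = λv(v − 1)/(k(k − 1)) = 2·154·153/(4·3) = 47124/12 = 3927.
Compare with v = 154: b ≥ v, so Fisher's inequality holds.

YES


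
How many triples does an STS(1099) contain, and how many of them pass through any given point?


An STS(v) is a 2-(v, 3, 1) BIBD: block size k = 3, λ = 1.
Replication: r(k − 1) = λ(v − 1) ⇒ r·2 = 1099 − 1 = 1098 ⇒ r = 549.
Block count: b = v(v − 1)/6 = 1099·1098/6 = 1206702/6 = 201117.
(Check via bk = vr: 201117·3 = 603351 = 1099·549 = 603351 ✓.)

r = 549, b = 201117.


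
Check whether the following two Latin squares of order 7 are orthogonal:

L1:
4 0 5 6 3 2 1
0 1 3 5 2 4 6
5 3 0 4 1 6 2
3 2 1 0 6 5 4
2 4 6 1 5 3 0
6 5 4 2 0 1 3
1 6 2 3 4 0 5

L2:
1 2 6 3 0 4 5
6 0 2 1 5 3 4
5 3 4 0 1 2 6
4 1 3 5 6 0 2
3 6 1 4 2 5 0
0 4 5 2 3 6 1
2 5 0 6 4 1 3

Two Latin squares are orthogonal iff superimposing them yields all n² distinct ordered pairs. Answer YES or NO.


Form the n² = 49 superimposed pairs (L1[i][j], L2[i][j]), row by row (rows and columns indexed from 0):
row 0: (4,1) (0,2) (5,6) (6,3) (3,0) (2,4) (1,5)
row 1: (0,6) (1,0) (3,2) (5,1) (2,5) (4,3) (6,4)
row 2: (5,5) (3,3) (0,4) (4,0) (1,1) (6,2) (2,6)
row 3: (3,4) (2,1) (1,3) (0,5) (6,6) (5,0) (4,2)
row 4: (2,3) (4,6) (6,1) (1,4) (5,2) (3,5) (0,0)
row 5: (6,0) (5,4) (4,5) (2,2) (0,3) (1,6) (3,1)
row 6: (1,2) (6,5) (2,0) (3,6) (4,4) (0,1) (5,3)
Orthogonality requires all 49 pairs distinct.
Check by first coordinate: for each symbol s of L1, list the L2 entries in the n cells where L1 = s; they must all differ.
  L1 = 0: L2 entries (in reading order) 2, 6, 4, 5, 0, 3, 1 — all 7 distinct ✓
  L1 = 1: L2 entries (in reading order) 5, 0, 1, 3, 4, 6, 2 — all 7 distinct ✓
  L1 = 2: L2 entries (in reading order) 4, 5, 6, 1, 3, 2, 0 — all 7 distinct ✓
  L1 = 3: L2 entries (in reading order) 0, 2, 3, 4, 5, 1, 6 — all 7 distinct ✓
  L1 = 4: L2 entries (in reading order) 1, 3, 0, 2, 6, 5, 4 — all 7 distinct ✓
  L1 = 5: L2 entries (in reading order) 6, 1, 5, 0, 2, 4, 3 — all 7 distinct ✓
  L1 = 6: L2 entries (in reading order) 3, 4, 2, 6, 1, 0, 5 — all 7 distinct ✓
Every symbol of L1 meets every symbol of L2 exactly once, so all 49 pairs are distinct (49 of 49).
Conclusion: YES.

YES


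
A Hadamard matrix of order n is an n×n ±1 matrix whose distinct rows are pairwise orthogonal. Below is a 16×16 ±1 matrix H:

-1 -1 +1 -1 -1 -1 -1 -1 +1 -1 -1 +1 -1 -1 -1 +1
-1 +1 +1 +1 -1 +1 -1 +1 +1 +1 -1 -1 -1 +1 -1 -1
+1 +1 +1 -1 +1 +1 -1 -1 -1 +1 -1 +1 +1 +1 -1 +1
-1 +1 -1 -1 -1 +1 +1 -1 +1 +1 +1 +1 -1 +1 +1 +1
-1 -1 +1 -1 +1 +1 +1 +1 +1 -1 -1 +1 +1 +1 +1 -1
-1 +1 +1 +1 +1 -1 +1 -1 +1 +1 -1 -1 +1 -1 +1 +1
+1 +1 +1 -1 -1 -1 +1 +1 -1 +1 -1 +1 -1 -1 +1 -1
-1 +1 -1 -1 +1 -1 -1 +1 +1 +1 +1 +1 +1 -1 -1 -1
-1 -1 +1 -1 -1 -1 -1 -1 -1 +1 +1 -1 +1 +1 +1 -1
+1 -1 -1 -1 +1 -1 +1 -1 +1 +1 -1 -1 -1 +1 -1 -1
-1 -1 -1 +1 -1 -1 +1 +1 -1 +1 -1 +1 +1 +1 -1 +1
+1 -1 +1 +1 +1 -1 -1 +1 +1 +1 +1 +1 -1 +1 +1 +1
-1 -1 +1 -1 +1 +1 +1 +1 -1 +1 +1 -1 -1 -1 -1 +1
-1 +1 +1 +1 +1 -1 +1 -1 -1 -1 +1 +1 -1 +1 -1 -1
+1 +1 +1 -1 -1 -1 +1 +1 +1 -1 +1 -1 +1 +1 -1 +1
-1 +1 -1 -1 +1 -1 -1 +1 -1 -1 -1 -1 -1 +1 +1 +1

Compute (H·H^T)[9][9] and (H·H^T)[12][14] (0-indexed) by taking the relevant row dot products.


Row 9 of H: [1, -1, -1, -1, 1, -1, 1, -1, 1, 1, -1, -1, -1, 1, -1, -1].
Row 12 of H: [-1, -1, 1, -1, 1, 1, 1, 1, -1, 1, 1, -1, -1, -1, -1, 1].
Row 14 of H: [1, 1, 1, -1, -1, -1, 1, 1, 1, -1, 1, -1, 1, 1, -1, 1].
(H·H^T)[9][9] = Σ_j H[9][j]·H[9][j] = (1)² + (-1)² + (-1)² + (-1)² + (1)² + (-1)² + (1)² + (-1)² + (1)² + (1)² + (-1)² + (-1)² + (-1)² + (1)² + (-1)² + (-1)² = 1 + 1 + 1 + 1 + 1 + 1 + 1 + 1 + 1 + 1 + 1 + 1 + 1 + 1 + 1 + 1 = 16.
(H·H^T)[12][14] = Σ_j H[12][j]·H[14][j] = (-1)·(1) + (-1)·(1) + (1)·(1) + (-1)·(-1) + (1)·(-1) + (1)·(-1) + (1)·(1) + (1)·(1) + (-1)·(1) + (1)·(-1) + (1)·(1) + (-1)·(-1) + (-1)·(1) + (-1)·(1) + (-1)·(-1) + (1)·(1) = -1 + -1 + 1 + 1 + -1 + -1 + 1 + 1 + -1 + -1 + 1 + 1 + -1 + -1 + 1 + 1 = 0.
So rows 12 and 14 are orthogonal; the diagonal entry equals n = 16.

(9,9) entry = 16; (12,14) entry = 0.


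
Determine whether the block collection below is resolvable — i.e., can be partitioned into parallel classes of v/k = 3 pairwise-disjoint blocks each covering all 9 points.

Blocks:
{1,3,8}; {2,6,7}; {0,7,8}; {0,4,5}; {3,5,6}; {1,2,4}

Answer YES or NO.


v = 9, block size k = 3, number of blocks = 6.
For resolvability, blocks must partition into parallel classes of size v/k = 3.
Total blocks must therefore be a multiple of 3: 6 = 3·2 + 0 ⇒ divisible ✓.
Greedy packing gives 2 candidate class(es). Each should be a full parallel class (size 3, covers all 9 points).
  Class 1 (3 blocks): {1,3,8}; {2,6,7}; {0,4,5}. Points covered: [0, 1, 2, 3, 4, 5, 6, 7, 8].
  Class 2 (3 blocks): {0,7,8}; {3,5,6}; {1,2,4}. Points covered: [0, 1, 2, 3, 4, 5, 6, 7, 8].
All classes full (size 3)? YES. All classes cover every point? YES.
Resolvable? YES.

YES


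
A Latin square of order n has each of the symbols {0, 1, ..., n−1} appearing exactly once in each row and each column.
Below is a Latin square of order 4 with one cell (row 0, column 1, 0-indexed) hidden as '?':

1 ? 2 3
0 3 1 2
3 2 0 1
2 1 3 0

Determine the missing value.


Row 0 contains symbols [1, 2, 3] — missing [0].
Column 1 contains symbols [1, 2, 3] — missing [0].
The missing symbol must appear in both missing sets; intersection = [0].
Therefore the hidden value is 0.

Missing value = 0.


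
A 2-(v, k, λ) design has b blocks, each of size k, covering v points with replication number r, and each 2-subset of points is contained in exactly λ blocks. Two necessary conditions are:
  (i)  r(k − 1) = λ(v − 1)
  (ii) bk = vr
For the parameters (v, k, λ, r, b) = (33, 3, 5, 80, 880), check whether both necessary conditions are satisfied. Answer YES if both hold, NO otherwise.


Condition (i): r(k − 1) = 80·2 = 160; λ(v − 1) = 5·32 = 160. Match? YES.
Condition (ii): bk = 880·3 = 2640; vr = 33·80 = 2640. Match? YES.
Both conditions hold? YES.

YES


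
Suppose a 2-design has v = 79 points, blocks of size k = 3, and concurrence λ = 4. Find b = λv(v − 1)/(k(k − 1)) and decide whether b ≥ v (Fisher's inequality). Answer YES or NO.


b = λv(v − 1)/(k(k − 1)) = 4·79·78/(3·2) = 24648/6 = 4108.
Compare with v = 79: b ≥ v, so Fisher's inequality holds.

YES


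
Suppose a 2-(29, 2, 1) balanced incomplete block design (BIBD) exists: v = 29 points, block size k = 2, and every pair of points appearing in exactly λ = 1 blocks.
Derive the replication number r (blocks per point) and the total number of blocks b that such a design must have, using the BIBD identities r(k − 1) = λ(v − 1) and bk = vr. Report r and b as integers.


Any 2-(v, k, λ) BIBD satisfies two necessary conditions:
  (i)  Each point sits in r blocks, and counting incidences through any fixed point gives r(k − 1) = λ(v − 1), so r = λ(v − 1)/(k − 1).
  (ii) Total incidences bk = vr, so b = vr/k.
Step 1: r = λ(v − 1)/(k − 1) = 1·(29 − 1)/(2 − 1) = 1·28/1 = 28/1 = 28.
Step 2: b = vr/k = 29·28/2 = 812/2 = 406.
Check integrality: r = 28 ∈ Z ✓, b = 406 ∈ Z ✓.
(These identities are necessary conditions: they determine r and b for any design with these parameters, but do not by themselves prove that one exists.)

r = 28, b = 406.
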